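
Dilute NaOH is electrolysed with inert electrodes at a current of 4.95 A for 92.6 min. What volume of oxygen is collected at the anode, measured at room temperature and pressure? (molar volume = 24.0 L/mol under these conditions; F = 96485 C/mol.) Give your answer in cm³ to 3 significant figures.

Charge passed = 4.95 × 5556 = 27500 C
n(e⁻) = 27500 / 96485 = 0.2850 mol
2H₂O → O₂ + 4H⁺ + 4e⁻, so n(O₂) = 0.2850 / 4 = 0.07125 mol
V = 0.07125 × 24.0 = 1.710 L
= 1710 cm³

1710 cm³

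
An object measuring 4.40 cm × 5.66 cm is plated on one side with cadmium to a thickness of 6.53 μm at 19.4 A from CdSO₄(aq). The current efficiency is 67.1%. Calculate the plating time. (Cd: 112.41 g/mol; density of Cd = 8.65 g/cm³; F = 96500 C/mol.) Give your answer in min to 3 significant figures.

Plated area = 4.40 × 5.66 = 24.90 cm²
Volume = 24.90 × 6.53×10⁻⁴ cm = 0.01626 cm³
m(Cd) = 0.01626 × 8.65 = 0.1406 g
n(Cd) = 0.1406 / 112.41 = 0.001251 mol; n(e⁻) = 2 × 0.001251 = 0.002502 mol
Q = 0.002502 × 96500 / 0.671 = 359.8 C
t = 359.8 / 19.4 = 18.55 s = 0.309 min

0.309 min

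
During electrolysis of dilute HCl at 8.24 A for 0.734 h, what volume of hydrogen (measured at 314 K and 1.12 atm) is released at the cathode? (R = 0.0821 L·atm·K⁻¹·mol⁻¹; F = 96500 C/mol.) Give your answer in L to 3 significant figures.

2.60 L

Charge passed = 8.24 × 2642.4 = 21770 C
Moles of electrons = 21770 / 96500 = 0.2256 mol
2H⁺ + 2e⁻ → H₂, so n(H₂) = 0.2256 / 2 = 0.1128 mol
V = nRT/P = 0.1128 × 0.0821 × 314 / 1.12 = 2.596 L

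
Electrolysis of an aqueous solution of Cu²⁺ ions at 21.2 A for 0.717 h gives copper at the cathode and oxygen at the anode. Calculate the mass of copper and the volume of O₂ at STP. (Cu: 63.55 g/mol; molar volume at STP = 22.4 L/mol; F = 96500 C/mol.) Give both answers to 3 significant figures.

18.0 g Cu; 3.18 L O₂

Q = 21.2 × 2581.2 = 54720 C; n(e⁻) = 54720 / 96500 = 0.5670 mol
Cathode: Cu²⁺ + 2e⁻ → Cu → n(Cu) = 0.5670/2 = 0.2835 mol → 18.0 g
Anode: 2H₂O → O₂ + 4H⁺ + 4e⁻ → n(O₂) = 0.5670/4 = 0.1418 mol → 3.18 L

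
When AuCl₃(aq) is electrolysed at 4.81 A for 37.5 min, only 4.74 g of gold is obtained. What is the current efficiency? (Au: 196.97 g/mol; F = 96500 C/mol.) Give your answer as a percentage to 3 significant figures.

Q = 4.81 × 2250 = 10820 C
n(e⁻) = 10820 / 96500 = 0.1121 mol
Au³⁺ + 3e⁻ → Au, so theoretical n(Au) = 0.03737 mol → 7.361 g
Efficiency = 4.74 / 7.361 = 0.6439 = 64.4%

64.4%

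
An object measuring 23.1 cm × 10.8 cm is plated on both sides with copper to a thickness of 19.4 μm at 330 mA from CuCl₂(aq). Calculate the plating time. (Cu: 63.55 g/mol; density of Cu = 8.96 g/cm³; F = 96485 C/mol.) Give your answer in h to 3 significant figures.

Plated area = 2 × 23.1 × 10.8 = 499.0 cm²
Volume = 499.0 × 19.4×10⁻⁴ cm = 0.9681 cm³
m(Cu) = 0.9681 × 8.96 = 8.674 g
n(Cu) = 8.674 / 63.55 = 0.1365 mol; n(e⁻) = 2 × 0.1365 = 0.2730 mol
Q = 0.2730 × 96485 = 26340 C
t = 26340 / 0.330 = 79820 s = 22.2 h

22.2 h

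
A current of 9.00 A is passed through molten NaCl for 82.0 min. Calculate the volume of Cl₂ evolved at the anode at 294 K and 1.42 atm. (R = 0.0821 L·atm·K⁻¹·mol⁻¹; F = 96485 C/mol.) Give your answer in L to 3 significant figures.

3.90 L

Charge passed = 9.00 × 4920 = 44280 C
n(e⁻) = Q/F = 44280/96485 = 0.4589 mol
2Cl⁻ → Cl₂ + 2e⁻, so n(Cl₂) = 0.4589 / 2 = 0.2295 mol
V = nRT/P = 0.2295 × 0.0821 × 294 / 1.42 = 3.901 L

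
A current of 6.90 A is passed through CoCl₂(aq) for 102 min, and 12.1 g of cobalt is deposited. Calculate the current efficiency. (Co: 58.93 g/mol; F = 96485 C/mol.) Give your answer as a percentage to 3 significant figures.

Q = 6.90 × 6120 = 42230 C
n(e⁻) = 42230 / 96485 = 0.4377 mol
Co²⁺ + 2e⁻ → Co, so theoretical n(Co) = 0.2189 mol → 12.90 g
Efficiency = 12.1 / 12.90 = 0.9380 = 93.8%

93.8%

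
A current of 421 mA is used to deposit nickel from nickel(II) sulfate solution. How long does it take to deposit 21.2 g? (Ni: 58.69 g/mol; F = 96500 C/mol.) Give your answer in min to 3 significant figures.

2760 min

n(Ni) = 21.2 / 58.69 = 0.3612 mol
Ni²⁺ + 2e⁻ → Ni, so n(e⁻) = 2 × 0.3612 = 0.7224 mol
Q = 0.7224 × 96500 = 69710 C
t = Q / I = 69710 / 0.421 = 1.656×10^5 s = 2760 min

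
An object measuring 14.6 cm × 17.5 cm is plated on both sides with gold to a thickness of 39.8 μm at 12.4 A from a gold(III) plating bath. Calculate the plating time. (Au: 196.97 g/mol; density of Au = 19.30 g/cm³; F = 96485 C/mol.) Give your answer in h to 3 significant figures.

1.29 h

Plated area = 2 × 14.6 × 17.5 = 511.0 cm²
Volume = 511.0 × 39.8×10⁻⁴ cm = 2.034 cm³
m(Au) = 2.034 × 19.30 = 39.26 g
n(Au) = 39.26 / 196.97 = 0.1993 mol; n(e⁻) = 3 × 0.1993 = 0.5979 mol
Q = 0.5979 × 96485 = 57690 C
t = 57690 / 12.4 = 4652 s = 1.29 h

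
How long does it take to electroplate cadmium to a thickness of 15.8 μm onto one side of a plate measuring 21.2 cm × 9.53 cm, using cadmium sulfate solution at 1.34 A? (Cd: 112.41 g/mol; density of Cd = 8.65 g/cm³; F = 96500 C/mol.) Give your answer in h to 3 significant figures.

Plated area = 21.2 × 9.53 = 202.0 cm²
Volume = 202.0 × 15.8×10⁻⁴ cm = 0.3192 cm³
m(Cd) = 0.3192 × 8.65 = 2.761 g
n(Cd) = 2.761 / 112.41 = 0.02456 mol; n(e⁻) = 2 × 0.02456 = 0.04912 mol
Q = 0.04912 × 96500 = 4740 C
t = 4740 / 1.34 = 3537 s = 0.983 h

0.983 h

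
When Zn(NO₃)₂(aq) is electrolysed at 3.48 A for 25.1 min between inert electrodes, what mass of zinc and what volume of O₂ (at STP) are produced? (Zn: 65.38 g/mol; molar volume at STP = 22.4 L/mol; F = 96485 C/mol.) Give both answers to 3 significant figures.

1.78 g Zn; 0.304 L O₂

Q = 3.48 × 1506 = 5241 C; n(e⁻) = 5241 / 96485 = 0.05432 mol
Cathode: Zn²⁺ + 2e⁻ → Zn → n(Zn) = 0.05432/2 = 0.02716 mol → 1.78 g
Anode: 2H₂O → O₂ + 4H⁺ + 4e⁻ → n(O₂) = 0.05432/4 = 0.01358 mol → 0.304 L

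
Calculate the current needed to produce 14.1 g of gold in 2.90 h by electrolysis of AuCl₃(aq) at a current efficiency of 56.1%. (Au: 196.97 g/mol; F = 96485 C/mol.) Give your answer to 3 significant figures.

3.54 A

n(Au) = 14.1 / 196.97 = 0.07158 mol
Au³⁺ + 3e⁻ → Au, so n(e⁻) = 3 × 0.07158 = 0.2147 mol
Q = 0.2147 × 96485 / 0.561 = 36930 C
I = Q / t = 36930 / 10440 s = 3.54 A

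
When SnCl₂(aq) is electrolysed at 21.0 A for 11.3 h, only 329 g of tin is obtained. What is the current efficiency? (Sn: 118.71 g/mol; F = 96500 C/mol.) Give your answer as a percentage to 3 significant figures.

62.6%

Q = 21.0 × 40680 = 8.543×10^5 C
n(e⁻) = 8.543×10^5 / 96500 = 8.853 mol
Sn²⁺ + 2e⁻ → Sn, so theoretical n(Sn) = 4.427 mol → 525.5 g
Efficiency = 329 / 525.5 = 0.6261 = 62.6%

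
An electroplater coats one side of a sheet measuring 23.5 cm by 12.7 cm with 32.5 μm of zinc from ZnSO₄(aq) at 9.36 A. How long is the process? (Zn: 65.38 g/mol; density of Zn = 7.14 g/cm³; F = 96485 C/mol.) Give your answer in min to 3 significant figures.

Plated area = 23.5 × 12.7 = 298.5 cm²
Volume = 298.5 × 32.5×10⁻⁴ cm = 0.9701 cm³
m(Zn) = 0.9701 × 7.14 = 6.927 g
n(Zn) = 6.927 / 65.38 = 0.1059 mol; n(e⁻) = 2 × 0.1059 = 0.2118 mol
Q = 0.2118 × 96485 = 20440 C
t = 20440 / 9.36 = 2184 s = 36.4 min

36.4 min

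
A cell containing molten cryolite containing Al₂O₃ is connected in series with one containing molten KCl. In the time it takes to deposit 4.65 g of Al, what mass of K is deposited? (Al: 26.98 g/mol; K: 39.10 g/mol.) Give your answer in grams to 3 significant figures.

20.2 g

n(Al) = 4.65 / 26.98 = 0.1723 mol
Al³⁺ + 3e⁻ → Al, so n(e⁻) = 3 × 0.1723 = 0.5169 mol
Same current for the same time ⇒ same n(e⁻) = 0.5169 mol in both cells.
K⁺ + e⁻ → K, so n(K) = 0.5169 mol
m(K) = 0.5169 × 39.10 = 20.2 g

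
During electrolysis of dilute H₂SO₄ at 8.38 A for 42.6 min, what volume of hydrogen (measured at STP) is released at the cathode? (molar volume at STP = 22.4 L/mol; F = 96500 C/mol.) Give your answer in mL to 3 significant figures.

Q = 8.38 A × 2556 s = 21420 C
n(e⁻) = Q/F = 21420/96500 = 0.2220 mol
2H⁺ + 2e⁻ → H₂, so n(H₂) = 0.2220 / 2 = 0.1110 mol
V = 0.1110 × 22.4 = 2.486 L
= 2490 mL

2490 mL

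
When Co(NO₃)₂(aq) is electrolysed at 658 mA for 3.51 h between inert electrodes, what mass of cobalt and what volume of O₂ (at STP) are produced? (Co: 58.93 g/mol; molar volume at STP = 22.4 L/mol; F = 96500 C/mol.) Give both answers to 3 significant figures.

2.54 g Co; 0.482 L O₂

Q = 0.658 × 12636 = 8314 C; n(e⁻) = 8314 / 96500 = 0.08616 mol
Cathode: Co²⁺ + 2e⁻ → Co → n(Co) = 0.08616/2 = 0.04308 mol → 2.54 g
Anode: 2H₂O → O₂ + 4H⁺ + 4e⁻ → n(O₂) = 0.08616/4 = 0.02154 mol → 0.482 L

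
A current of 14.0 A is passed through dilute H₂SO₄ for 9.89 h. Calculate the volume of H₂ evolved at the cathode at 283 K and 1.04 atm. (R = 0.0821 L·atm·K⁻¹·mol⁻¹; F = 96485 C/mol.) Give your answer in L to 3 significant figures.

Q = It = 14.0 × 35604 = 4.985×10^5 C
Moles of electrons = 4.985×10^5 / 96485 = 5.167 mol
2H⁺ + 2e⁻ → H₂, so n(H₂) = 5.167 / 2 = 2.584 mol
V = nRT/P = 2.584 × 0.0821 × 283 / 1.04 = 57.73 L

57.7 L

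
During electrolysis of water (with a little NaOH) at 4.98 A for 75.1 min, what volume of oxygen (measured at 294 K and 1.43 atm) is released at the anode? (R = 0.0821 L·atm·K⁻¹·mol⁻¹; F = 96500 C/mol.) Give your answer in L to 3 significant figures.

Q = 4.98 A × 4506 s = 22440 C
n(e⁻) = Q/F = 22440/96500 = 0.2325 mol
2H₂O → O₂ + 4H⁺ + 4e⁻, so n(O₂) = 0.2325 / 4 = 0.05813 mol
V = nRT/P = 0.05813 × 0.0821 × 294 / 1.43 = 0.9812 L

0.981 L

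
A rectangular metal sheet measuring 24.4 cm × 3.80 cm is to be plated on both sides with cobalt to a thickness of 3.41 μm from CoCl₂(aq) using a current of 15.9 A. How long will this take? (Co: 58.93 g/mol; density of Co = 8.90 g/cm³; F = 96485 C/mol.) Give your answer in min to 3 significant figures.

1.93 min

Plated area = 2 × 24.4 × 3.80 = 185.4 cm²
Volume = 185.4 × 3.41×10⁻⁴ cm = 0.06322 cm³
m(Co) = 0.06322 × 8.90 = 0.5627 g
n(Co) = 0.5627 / 58.93 = 0.009549 mol; n(e⁻) = 2 × 0.009549 = 0.01910 mol
Q = 0.01910 × 96485 = 1843 C
t = 1843 / 15.9 = 115.9 s = 1.93 min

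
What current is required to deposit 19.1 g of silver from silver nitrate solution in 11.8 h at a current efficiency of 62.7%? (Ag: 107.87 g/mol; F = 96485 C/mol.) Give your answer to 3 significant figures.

n(Ag) = 19.1 / 107.87 = 0.1771 mol
Ag⁺ + e⁻ → Ag, so n(e⁻) = 0.1771 mol
Q = 0.1771 × 96485 / 0.627 = 27250 C
I = Q / t = 27250 / 42480 s = 0.641 A

0.641 A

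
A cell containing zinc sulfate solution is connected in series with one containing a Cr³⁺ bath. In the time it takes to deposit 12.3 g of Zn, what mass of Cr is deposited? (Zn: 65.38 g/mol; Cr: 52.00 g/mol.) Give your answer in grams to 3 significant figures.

6.52 g

n(Zn) = 12.3 / 65.38 = 0.1881 mol
Zn²⁺ + 2e⁻ → Zn, so n(e⁻) = 2 × 0.1881 = 0.3762 mol
Same current for the same time ⇒ same n(e⁻) = 0.3762 mol in both cells.
Cr³⁺ + 3e⁻ → Cr, so n(Cr) = 0.3762 / 3 = 0.1254 mol
m(Cr) = 0.1254 × 52.00 = 6.52 g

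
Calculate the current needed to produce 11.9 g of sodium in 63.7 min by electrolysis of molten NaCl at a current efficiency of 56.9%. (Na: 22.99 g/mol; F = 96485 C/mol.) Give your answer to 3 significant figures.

n(Na) = 11.9 / 22.99 = 0.5176 mol
Na⁺ + e⁻ → Na, so n(e⁻) = 0.5176 mol
Q = 0.5176 × 96485 / 0.569 = 87770 C
I = Q / t = 87770 / 3822 s = 23.0 A

23.0 A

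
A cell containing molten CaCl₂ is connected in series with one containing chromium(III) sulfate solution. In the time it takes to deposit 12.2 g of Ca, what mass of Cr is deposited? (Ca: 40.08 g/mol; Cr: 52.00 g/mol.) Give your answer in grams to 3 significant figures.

10.6 g

n(Ca) = 12.2 / 40.08 = 0.3044 mol
Ca²⁺ + 2e⁻ → Ca, so n(e⁻) = 2 × 0.3044 = 0.6088 mol
Since the cells are in series, n(e⁻) in the Cr cell is also 0.6088 mol.
Cr³⁺ + 3e⁻ → Cr, so n(Cr) = 0.6088 / 3 = 0.2029 mol
m(Cr) = 0.2029 × 52.00 = 10.6 g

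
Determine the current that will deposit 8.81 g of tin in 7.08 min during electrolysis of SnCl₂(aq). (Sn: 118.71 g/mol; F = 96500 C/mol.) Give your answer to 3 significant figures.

33.7 A

n(Sn) = 8.81 / 118.71 = 0.07421 mol
Sn²⁺ + 2e⁻ → Sn, so n(e⁻) = 2 × 0.07421 = 0.1484 mol
Q = 0.1484 × 96500 = 14320 C
I = Q / t = 14320 / 424.8 s = 33.7 A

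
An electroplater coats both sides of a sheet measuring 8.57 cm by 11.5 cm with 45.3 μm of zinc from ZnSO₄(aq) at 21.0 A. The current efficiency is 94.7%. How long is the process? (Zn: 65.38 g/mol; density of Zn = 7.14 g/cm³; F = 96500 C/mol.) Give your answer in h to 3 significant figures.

Plated area = 2 × 8.57 × 11.5 = 197.1 cm²
Volume = 197.1 × 45.3×10⁻⁴ cm = 0.8929 cm³
m(Zn) = 0.8929 × 7.14 = 6.375 g
n(Zn) = 6.375 / 65.38 = 0.09751 mol; n(e⁻) = 2 × 0.09751 = 0.1950 mol
Q = 0.1950 × 96500 / 0.947 = 19870 C
t = 19870 / 21.0 = 946.2 s = 0.263 h

0.263 h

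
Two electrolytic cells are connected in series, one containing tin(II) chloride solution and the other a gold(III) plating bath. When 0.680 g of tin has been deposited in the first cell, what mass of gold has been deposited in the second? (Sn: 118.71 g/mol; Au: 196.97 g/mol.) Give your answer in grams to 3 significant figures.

0.752 g

n(Sn) = 0.680 / 118.71 = 0.005728 mol
Sn²⁺ + 2e⁻ → Sn, so n(e⁻) = 2 × 0.005728 = 0.01146 mol
Same current for the same time ⇒ same n(e⁻) = 0.01146 mol in both cells.
Au³⁺ + 3e⁻ → Au, so n(Au) = 0.01146 / 3 = 0.003820 mol
m(Au) = 0.003820 × 196.97 = 0.752 g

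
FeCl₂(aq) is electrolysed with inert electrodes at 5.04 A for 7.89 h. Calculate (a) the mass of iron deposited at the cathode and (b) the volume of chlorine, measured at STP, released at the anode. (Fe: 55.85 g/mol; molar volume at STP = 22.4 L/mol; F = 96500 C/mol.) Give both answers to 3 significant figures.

41.4 g Fe; 16.6 L Cl₂

Q = 5.04 × 28404 = 1.432×10^5 C; n(e⁻) = 1.432×10^5 / 96500 = 1.484 mol
Cathode: Fe²⁺ + 2e⁻ → Fe → n(Fe) = 1.484/2 = 0.7420 mol → 41.4 g
Anode: 2Cl⁻ → Cl₂ + 2e⁻ → n(Cl₂) = 1.484/2 = 0.7420 mol → 16.6 L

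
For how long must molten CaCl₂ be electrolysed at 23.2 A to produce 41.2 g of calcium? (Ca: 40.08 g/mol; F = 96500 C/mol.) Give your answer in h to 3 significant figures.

2.38 h

n(Ca) = 41.2 / 40.08 = 1.028 mol
Ca²⁺ + 2e⁻ → Ca, so n(e⁻) = 2 × 1.028 = 2.056 mol
Q = 2.056 × 96500 = 1.984×10^5 C
t = Q / I = 1.984×10^5 / 23.2 = 8552 s = 2.38 h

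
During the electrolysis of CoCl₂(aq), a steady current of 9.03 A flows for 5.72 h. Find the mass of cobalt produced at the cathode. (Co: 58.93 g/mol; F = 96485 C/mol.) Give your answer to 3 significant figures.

Q = It = 9.03 × 20592 = 1.859×10^5 C
Moles of electrons = 1.859×10^5 / 96485 = 1.927 mol
Co²⁺ + 2e⁻ → Co, so n(Co) = 1.927 / 2 = 0.9635 mol
m = 0.9635 × 58.93 = 56.8 g

56.8 g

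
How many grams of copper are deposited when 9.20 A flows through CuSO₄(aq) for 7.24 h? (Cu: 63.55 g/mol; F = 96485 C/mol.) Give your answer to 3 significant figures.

79.0 g

Q = 9.20 A × 26064 s = 2.398×10^5 C
Moles of electrons = 2.398×10^5 / 96485 = 2.485 mol
Cu²⁺ + 2e⁻ → Cu, so n(Cu) = 2.485 / 2 = 1.243 mol
m = 1.243 × 63.55 = 79.0 g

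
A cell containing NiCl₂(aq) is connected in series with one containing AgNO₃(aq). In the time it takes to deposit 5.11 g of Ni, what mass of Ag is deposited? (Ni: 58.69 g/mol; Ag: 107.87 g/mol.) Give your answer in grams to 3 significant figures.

n(Ni) = 5.11 / 58.69 = 0.08707 mol
Ni²⁺ + 2e⁻ → Ni, so n(e⁻) = 2 × 0.08707 = 0.1741 mol
The cells are in series, so the same charge (and hence the same n(e⁻) = 0.1741 mol) passes through both.
Ag⁺ + e⁻ → Ag, so n(Ag) = 0.1741 mol
m(Ag) = 0.1741 × 107.87 = 18.8 g

18.8 g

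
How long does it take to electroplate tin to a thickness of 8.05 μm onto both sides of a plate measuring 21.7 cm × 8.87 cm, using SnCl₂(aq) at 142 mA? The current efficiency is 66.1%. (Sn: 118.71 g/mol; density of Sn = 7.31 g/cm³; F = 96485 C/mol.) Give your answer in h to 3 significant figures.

Plated area = 2 × 21.7 × 8.87 = 385.0 cm²
Volume = 385.0 × 8.05×10⁻⁴ cm = 0.3099 cm³
m(Sn) = 0.3099 × 7.31 = 2.265 g
n(Sn) = 2.265 / 118.71 = 0.01908 mol; n(e⁻) = 2 × 0.01908 = 0.03816 mol
Q = 0.03816 × 96485 / 0.661 = 5570 C
t = 5570 / 0.142 = 39230 s = 10.9 h

10.9 h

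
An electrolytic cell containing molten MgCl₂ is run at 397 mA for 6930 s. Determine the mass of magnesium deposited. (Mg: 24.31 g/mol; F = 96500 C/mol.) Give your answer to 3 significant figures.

Q = 0.397 A × 6930 s = 2751 C
n(e⁻) = 2751 / 96500 = 0.02851 mol
Mg²⁺ + 2e⁻ → Mg, so n(Mg) = 0.02851 / 2 = 0.01426 mol
m = 0.01426 × 24.31 = 0.347 g

0.347 g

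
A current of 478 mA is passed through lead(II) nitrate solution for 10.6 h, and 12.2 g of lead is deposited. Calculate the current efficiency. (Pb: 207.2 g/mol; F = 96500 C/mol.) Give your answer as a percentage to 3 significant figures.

Q = 0.478 × 38160 = 18240 C
n(e⁻) = 18240 / 96500 = 0.1890 mol
Pb²⁺ + 2e⁻ → Pb, so theoretical n(Pb) = 0.09450 mol → 19.58 g
Efficiency = 12.2 / 19.58 = 0.6231 = 62.3%

62.3%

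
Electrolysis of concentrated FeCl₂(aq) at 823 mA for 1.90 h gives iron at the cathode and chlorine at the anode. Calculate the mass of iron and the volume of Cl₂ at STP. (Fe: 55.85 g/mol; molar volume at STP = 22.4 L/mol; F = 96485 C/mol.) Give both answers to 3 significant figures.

Q = 0.823 × 6840 = 5629 C; n(e⁻) = 5629 / 96485 = 0.05834 mol
Cathode: Fe²⁺ + 2e⁻ → Fe → n(Fe) = 0.05834/2 = 0.02917 mol → 1.63 g
Anode: 2Cl⁻ → Cl₂ + 2e⁻ → n(Cl₂) = 0.05834/2 = 0.02917 mol → 0.653 L

1.63 g Fe; 0.653 L Cl₂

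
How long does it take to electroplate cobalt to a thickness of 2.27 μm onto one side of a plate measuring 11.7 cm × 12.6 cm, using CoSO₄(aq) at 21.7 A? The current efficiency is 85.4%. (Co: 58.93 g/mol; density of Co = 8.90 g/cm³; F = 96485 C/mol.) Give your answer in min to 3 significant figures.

Plated area = 11.7 × 12.6 = 147.4 cm²
Volume = 147.4 × 2.27×10⁻⁴ cm = 0.03346 cm³
m(Co) = 0.03346 × 8.90 = 0.2978 g
n(Co) = 0.2978 / 58.93 = 0.005053 mol; n(e⁻) = 2 × 0.005053 = 0.01011 mol
Q = 0.01011 × 96485 / 0.854 = 1142 C
t = 1142 / 21.7 = 52.63 s = 0.877 min

0.877 min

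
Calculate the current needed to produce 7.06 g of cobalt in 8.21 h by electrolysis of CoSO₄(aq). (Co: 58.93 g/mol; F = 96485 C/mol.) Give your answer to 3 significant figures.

n(Co) = 7.06 / 58.93 = 0.1198 mol
Co²⁺ + 2e⁻ → Co, so n(e⁻) = 2 × 0.1198 = 0.2396 mol
Q = 0.2396 × 96485 = 23120 C
I = Q / t = 23120 / 29556 s = 0.782 A

0.782 A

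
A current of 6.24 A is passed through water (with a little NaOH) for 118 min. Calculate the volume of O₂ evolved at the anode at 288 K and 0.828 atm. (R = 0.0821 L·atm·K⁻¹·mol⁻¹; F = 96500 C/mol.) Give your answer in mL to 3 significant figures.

3270 mL

Charge passed = 6.24 × 7080 = 44180 C
Moles of electrons = 44180 / 96500 = 0.4578 mol
2H₂O → O₂ + 4H⁺ + 4e⁻, so n(O₂) = 0.4578 / 4 = 0.1145 mol
V = nRT/P = 0.1145 × 0.0821 × 288 / 0.828 = 3.270 L
= 3270 mL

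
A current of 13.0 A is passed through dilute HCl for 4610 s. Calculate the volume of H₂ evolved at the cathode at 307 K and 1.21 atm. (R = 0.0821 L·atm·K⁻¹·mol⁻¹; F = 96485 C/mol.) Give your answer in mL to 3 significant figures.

6470 mL

Charge passed = 13.0 × 4610 = 59930 C
n(e⁻) = Q/F = 59930/96485 = 0.6211 mol
2H⁺ + 2e⁻ → H₂, so n(H₂) = 0.6211 / 2 = 0.3106 mol
V = nRT/P = 0.3106 × 0.0821 × 307 / 1.21 = 6.470 L
= 6470 mL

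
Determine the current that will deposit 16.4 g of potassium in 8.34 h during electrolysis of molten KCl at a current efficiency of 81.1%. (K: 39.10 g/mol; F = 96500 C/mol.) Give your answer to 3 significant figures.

1.66 A

n(K) = 16.4 / 39.10 = 0.4194 mol
K⁺ + e⁻ → K, so n(e⁻) = 0.4194 mol
Q = 0.4194 × 96500 / 0.811 = 49900 C
I = Q / t = 49900 / 30024 s = 1.66 A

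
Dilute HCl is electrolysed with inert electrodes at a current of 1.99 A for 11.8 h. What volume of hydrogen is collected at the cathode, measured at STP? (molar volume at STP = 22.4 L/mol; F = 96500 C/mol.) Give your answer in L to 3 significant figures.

9.81 L

Q = 1.99 A × 42480 s = 84540 C
n(e⁻) = 84540 / 96500 = 0.8761 mol
2H⁺ + 2e⁻ → H₂, so n(H₂) = 0.8761 / 2 = 0.4381 mol
V = 0.4381 × 22.4 = 9.813 L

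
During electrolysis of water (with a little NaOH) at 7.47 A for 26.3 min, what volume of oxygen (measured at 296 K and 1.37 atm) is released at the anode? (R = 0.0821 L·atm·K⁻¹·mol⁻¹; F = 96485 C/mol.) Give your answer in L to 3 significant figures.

Q = It = 7.47 × 1578 = 11790 C
n(e⁻) = Q/F = 11790/96485 = 0.1222 mol
2H₂O → O₂ + 4H⁺ + 4e⁻, so n(O₂) = 0.1222 / 4 = 0.03055 mol
V = nRT/P = 0.03055 × 0.0821 × 296 / 1.37 = 0.5419 L

0.542 L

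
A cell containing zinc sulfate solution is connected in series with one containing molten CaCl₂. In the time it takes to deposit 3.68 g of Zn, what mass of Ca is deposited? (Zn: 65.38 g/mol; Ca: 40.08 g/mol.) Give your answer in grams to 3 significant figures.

n(Zn) = 3.68 / 65.38 = 0.05629 mol
Zn²⁺ + 2e⁻ → Zn, so n(e⁻) = 2 × 0.05629 = 0.1126 mol
The cells are in series, so the same charge (and hence the same n(e⁻) = 0.1126 mol) passes through both.
Ca²⁺ + 2e⁻ → Ca, so n(Ca) = 0.1126 / 2 = 0.05630 mol
m(Ca) = 0.05630 × 40.08 = 2.26 g

2.26 g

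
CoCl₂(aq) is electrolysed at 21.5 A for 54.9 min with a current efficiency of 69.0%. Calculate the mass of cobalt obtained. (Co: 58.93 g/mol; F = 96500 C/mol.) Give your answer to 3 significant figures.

14.9 g

Q = 21.5 × 3294 = 70820 C
n(e⁻) = 70820 / 96500 = 0.7339 mol
Co²⁺ + 2e⁻ → Co, so theoretical m(Co) = 0.3670 × 58.93 = 21.63 g
Actual mass = 69.0% × 21.63 = 14.9 g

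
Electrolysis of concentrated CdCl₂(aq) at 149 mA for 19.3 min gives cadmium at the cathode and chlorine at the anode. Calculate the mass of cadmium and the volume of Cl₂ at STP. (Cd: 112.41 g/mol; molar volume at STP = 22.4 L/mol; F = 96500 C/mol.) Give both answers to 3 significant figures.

Q = 0.149 × 1158 = 172.5 C; n(e⁻) = 172.5 / 96500 = 0.001788 mol
Cathode: Cd²⁺ + 2e⁻ → Cd → n(Cd) = 0.001788/2 = 8.940×10^-4 mol → 0.100 g
Anode: 2Cl⁻ → Cl₂ + 2e⁻ → n(Cl₂) = 0.001788/2 = 8.940×10^-4 mol → 0.0200 L

0.100 g Cd; 0.0200 L Cl₂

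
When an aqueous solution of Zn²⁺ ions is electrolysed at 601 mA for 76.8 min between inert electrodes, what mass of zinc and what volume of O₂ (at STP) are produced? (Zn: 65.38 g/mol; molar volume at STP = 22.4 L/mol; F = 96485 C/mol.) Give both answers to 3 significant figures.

Q = 0.601 × 4608 = 2769 C; n(e⁻) = 2769 / 96485 = 0.02870 mol
Cathode: Zn²⁺ + 2e⁻ → Zn → n(Zn) = 0.02870/2 = 0.01435 mol → 0.938 g
Anode: 2H₂O → O₂ + 4H⁺ + 4e⁻ → n(O₂) = 0.02870/4 = 0.007175 mol → 0.161 L

0.938 g Zn; 0.161 L O₂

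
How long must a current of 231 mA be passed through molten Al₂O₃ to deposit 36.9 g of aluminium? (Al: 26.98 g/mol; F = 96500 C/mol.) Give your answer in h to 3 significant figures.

n(Al) = 36.9 / 26.98 = 1.368 mol
Al³⁺ + 3e⁻ → Al, so n(e⁻) = 3 × 1.368 = 4.104 mol
Q = 4.104 × 96500 = 3.960×10^5 C
t = Q / I = 3.960×10^5 / 0.231 = 1.714×10^6 s = 476 h

476 h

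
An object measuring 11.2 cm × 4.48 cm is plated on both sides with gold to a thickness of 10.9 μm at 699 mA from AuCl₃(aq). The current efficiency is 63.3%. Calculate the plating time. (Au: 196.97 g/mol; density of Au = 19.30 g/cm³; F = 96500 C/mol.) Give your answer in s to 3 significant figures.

Plated area = 2 × 11.2 × 4.48 = 100.4 cm²
Volume = 100.4 × 10.9×10⁻⁴ cm = 0.1094 cm³
m(Au) = 0.1094 × 19.30 = 2.111 g
n(Au) = 2.111 / 196.97 = 0.01072 mol; n(e⁻) = 3 × 0.01072 = 0.03216 mol
Q = 0.03216 × 96500 / 0.633 = 4903 C
t = 4903 / 0.699 = 7014 s

7010 s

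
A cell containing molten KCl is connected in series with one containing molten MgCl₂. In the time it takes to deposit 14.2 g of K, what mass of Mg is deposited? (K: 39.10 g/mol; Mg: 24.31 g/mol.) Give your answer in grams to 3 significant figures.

n(K) = 14.2 / 39.10 = 0.3632 mol
K⁺ + e⁻ → K, so n(e⁻) = 0.3632 mol
Since the cells are in series, n(e⁻) in the Mg cell is also 0.3632 mol.
Mg²⁺ + 2e⁻ → Mg, so n(Mg) = 0.3632 / 2 = 0.1816 mol
m(Mg) = 0.1816 × 24.31 = 4.41 g

4.41 g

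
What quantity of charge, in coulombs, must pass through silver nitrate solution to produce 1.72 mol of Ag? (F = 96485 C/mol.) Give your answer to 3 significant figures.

1.66×10^5 C

Ag⁺ + e⁻ → Ag, so n(e⁻) = 1 × 1.72 = 1.720 mol
Q = 1.720 × 96485 = 1.660×10^5 C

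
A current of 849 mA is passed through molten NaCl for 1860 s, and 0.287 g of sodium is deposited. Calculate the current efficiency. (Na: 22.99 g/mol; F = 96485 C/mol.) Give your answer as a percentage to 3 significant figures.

Q = 0.849 × 1860 = 1579 C
n(e⁻) = 1579 / 96485 = 0.01637 mol
Na⁺ + e⁻ → Na, so theoretical n(Na) = 0.01637 mol → 0.3763 g
Efficiency = 0.287 / 0.3763 = 0.7627 = 76.3%

76.3%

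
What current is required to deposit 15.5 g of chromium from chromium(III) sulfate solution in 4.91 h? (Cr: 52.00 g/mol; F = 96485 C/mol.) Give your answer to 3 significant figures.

n(Cr) = 15.5 / 52.00 = 0.2981 mol
Cr³⁺ + 3e⁻ → Cr, so n(e⁻) = 3 × 0.2981 = 0.8943 mol
Q = 0.8943 × 96485 = 86290 C
I = Q / t = 86290 / 17676 s = 4.88 A

4.88 A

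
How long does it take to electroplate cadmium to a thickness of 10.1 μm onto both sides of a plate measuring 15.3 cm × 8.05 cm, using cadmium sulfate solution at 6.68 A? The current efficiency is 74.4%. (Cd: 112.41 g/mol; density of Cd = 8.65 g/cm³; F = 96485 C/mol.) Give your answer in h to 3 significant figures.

Plated area = 2 × 15.3 × 8.05 = 246.3 cm²
Volume = 246.3 × 10.1×10⁻⁴ cm = 0.2488 cm³
m(Cd) = 0.2488 × 8.65 = 2.152 g
n(Cd) = 2.152 / 112.41 = 0.01914 mol; n(e⁻) = 2 × 0.01914 = 0.03828 mol
Q = 0.03828 × 96485 / 0.744 = 4964 C
t = 4964 / 6.68 = 743.1 s = 0.206 h

0.206 h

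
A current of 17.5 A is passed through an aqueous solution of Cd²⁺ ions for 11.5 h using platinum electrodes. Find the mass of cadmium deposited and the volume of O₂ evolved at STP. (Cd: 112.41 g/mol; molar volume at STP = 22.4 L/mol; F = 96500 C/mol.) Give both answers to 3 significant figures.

422 g Cd; 42.0 L O₂

Q = 17.5 × 41400 = 7.245×10^5 C; n(e⁻) = 7.245×10^5 / 96500 = 7.508 mol
Cathode: Cd²⁺ + 2e⁻ → Cd → n(Cd) = 7.508/2 = 3.754 mol → 422 g
Anode: 2H₂O → O₂ + 4H⁺ + 4e⁻ → n(O₂) = 7.508/4 = 1.877 mol → 42.0 L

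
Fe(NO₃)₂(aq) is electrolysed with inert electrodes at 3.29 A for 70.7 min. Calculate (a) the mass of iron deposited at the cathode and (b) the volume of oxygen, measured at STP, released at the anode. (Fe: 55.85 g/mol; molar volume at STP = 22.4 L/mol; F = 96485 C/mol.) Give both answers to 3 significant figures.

Q = 3.29 × 4242 = 13960 C; n(e⁻) = 13960 / 96485 = 0.1447 mol
Cathode: Fe²⁺ + 2e⁻ → Fe → n(Fe) = 0.1447/2 = 0.07235 mol → 4.04 g
Anode: 2H₂O → O₂ + 4H⁺ + 4e⁻ → n(O₂) = 0.1447/4 = 0.03618 mol → 0.810 L

4.04 g Fe; 0.810 L O₂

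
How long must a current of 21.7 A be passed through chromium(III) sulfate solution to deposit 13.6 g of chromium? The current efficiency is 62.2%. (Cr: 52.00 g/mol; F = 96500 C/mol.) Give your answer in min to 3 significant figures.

n(Cr) = 13.6 / 52.00 = 0.2615 mol
Cr³⁺ + 3e⁻ → Cr, so n(e⁻) = 3 × 0.2615 = 0.7845 mol
Q = 0.7845 × 96500 / 0.622 = 1.217×10^5 C
t = Q / I = 1.217×10^5 / 21.7 = 5608 s = 93.5 min

93.5 min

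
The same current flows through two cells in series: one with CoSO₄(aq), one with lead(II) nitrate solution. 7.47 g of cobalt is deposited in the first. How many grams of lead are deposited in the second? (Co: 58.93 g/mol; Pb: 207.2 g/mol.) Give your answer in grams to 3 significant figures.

26.3 g

n(Co) = 7.47 / 58.93 = 0.1268 mol
Co²⁺ + 2e⁻ → Co, so n(e⁻) = 2 × 0.1268 = 0.2536 mol
The cells are in series, so the same charge (and hence the same n(e⁻) = 0.2536 mol) passes through both.
Pb²⁺ + 2e⁻ → Pb, so n(Pb) = 0.2536 / 2 = 0.1268 mol
m(Pb) = 0.1268 × 207.2 = 26.3 g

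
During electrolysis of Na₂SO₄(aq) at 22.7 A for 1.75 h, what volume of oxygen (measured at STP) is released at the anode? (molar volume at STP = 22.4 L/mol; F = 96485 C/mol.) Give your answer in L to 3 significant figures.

Charge passed = 22.7 × 6300 = 1.430×10^5 C
Moles of electrons = 1.430×10^5 / 96485 = 1.482 mol
2H₂O → O₂ + 4H⁺ + 4e⁻, so n(O₂) = 1.482 / 4 = 0.3705 mol
V = 0.3705 × 22.4 = 8.299 L

8.30 L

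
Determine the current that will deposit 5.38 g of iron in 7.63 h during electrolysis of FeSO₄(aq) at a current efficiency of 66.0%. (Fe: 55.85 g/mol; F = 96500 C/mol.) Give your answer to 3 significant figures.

1.03 A

n(Fe) = 5.38 / 55.85 = 0.09633 mol
Fe²⁺ + 2e⁻ → Fe, so n(e⁻) = 2 × 0.09633 = 0.1927 mol
Q = 0.1927 × 96500 / 0.660 = 28180 C
I = Q / t = 28180 / 27468 s = 1.03 A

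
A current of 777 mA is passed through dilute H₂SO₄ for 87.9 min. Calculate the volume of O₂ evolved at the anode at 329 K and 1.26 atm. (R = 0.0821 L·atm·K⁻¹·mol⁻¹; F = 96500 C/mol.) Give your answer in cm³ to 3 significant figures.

228 cm³

Charge passed = 0.777 × 5274 = 4098 C
n(e⁻) = 4098 / 96500 = 0.04247 mol
2H₂O → O₂ + 4H⁺ + 4e⁻, so n(O₂) = 0.04247 / 4 = 0.01062 mol
V = nRT/P = 0.01062 × 0.0821 × 329 / 1.26 = 0.2277 L
= 228 cm³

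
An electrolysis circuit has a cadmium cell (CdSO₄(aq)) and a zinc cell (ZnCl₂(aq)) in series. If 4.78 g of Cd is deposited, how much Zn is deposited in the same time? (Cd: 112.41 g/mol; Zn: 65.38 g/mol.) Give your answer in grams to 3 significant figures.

2.78 g

n(Cd) = 4.78 / 112.41 = 0.04252 mol
Cd²⁺ + 2e⁻ → Cd, so n(e⁻) = 2 × 0.04252 = 0.08504 mol
In series, the same 0.08504 mol of electrons flows through the second cell.
Zn²⁺ + 2e⁻ → Zn, so n(Zn) = 0.08504 / 2 = 0.04252 mol
m(Zn) = 0.04252 × 65.38 = 2.78 g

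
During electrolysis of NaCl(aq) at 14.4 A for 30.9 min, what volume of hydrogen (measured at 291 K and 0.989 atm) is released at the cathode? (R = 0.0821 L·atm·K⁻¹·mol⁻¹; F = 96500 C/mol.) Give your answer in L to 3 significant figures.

Charge passed = 14.4 × 1854 = 26700 C
n(e⁻) = 26700 / 96500 = 0.2767 mol
2H⁺ + 2e⁻ → H₂, so n(H₂) = 0.2767 / 2 = 0.1384 mol
V = nRT/P = 0.1384 × 0.0821 × 291 / 0.989 = 3.343 L

3.34 L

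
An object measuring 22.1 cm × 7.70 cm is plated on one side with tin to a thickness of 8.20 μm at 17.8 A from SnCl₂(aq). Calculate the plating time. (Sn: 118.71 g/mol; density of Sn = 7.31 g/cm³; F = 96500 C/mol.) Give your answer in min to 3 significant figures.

1.55 min

Plated area = 22.1 × 7.70 = 170.2 cm²
Volume = 170.2 × 8.20×10⁻⁴ cm = 0.1396 cm³
m(Sn) = 0.1396 × 7.31 = 1.020 g
n(Sn) = 1.020 / 118.71 = 0.008592 mol; n(e⁻) = 2 × 0.008592 = 0.01718 mol
Q = 0.01718 × 96500 = 1658 C
t = 1658 / 17.8 = 93.15 s = 1.55 min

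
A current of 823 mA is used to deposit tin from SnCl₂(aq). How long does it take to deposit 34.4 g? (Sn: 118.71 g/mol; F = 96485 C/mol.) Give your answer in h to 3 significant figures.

18.9 h

n(Sn) = 34.4 / 118.71 = 0.2898 mol
Sn²⁺ + 2e⁻ → Sn, so n(e⁻) = 2 × 0.2898 = 0.5796 mol
Q = 0.5796 × 96485 = 55920 C
t = Q / I = 55920 / 0.823 = 67950 s = 18.9 h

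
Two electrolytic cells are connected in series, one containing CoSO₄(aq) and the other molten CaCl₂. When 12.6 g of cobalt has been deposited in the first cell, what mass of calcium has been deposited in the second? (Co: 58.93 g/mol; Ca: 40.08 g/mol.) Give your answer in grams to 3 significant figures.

8.57 g

n(Co) = 12.6 / 58.93 = 0.2138 mol
Co²⁺ + 2e⁻ → Co, so n(e⁻) = 2 × 0.2138 = 0.4276 mol
Same current for the same time ⇒ same n(e⁻) = 0.4276 mol in both cells.
Ca²⁺ + 2e⁻ → Ca, so n(Ca) = 0.4276 / 2 = 0.2138 mol
m(Ca) = 0.2138 × 40.08 = 8.57 g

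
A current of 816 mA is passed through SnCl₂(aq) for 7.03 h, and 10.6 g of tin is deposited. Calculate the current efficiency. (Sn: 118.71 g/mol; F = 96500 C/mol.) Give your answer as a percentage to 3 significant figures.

83.5%

Q = 0.816 × 25308 = 20650 C
n(e⁻) = 20650 / 96500 = 0.2140 mol
Sn²⁺ + 2e⁻ → Sn, so theoretical n(Sn) = 0.1070 mol → 12.70 g
Efficiency = 10.6 / 12.70 = 0.8346 = 83.5%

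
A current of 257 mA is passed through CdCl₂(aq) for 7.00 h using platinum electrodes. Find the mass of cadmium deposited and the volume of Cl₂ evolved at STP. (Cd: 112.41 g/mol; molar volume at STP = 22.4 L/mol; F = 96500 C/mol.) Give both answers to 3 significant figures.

Q = 0.257 × 25200 = 6476 C; n(e⁻) = 6476 / 96500 = 0.06711 mol
Cathode: Cd²⁺ + 2e⁻ → Cd → n(Cd) = 0.06711/2 = 0.03356 mol → 3.77 g
Anode: 2Cl⁻ → Cl₂ + 2e⁻ → n(Cl₂) = 0.06711/2 = 0.03356 mol → 0.752 L

3.77 g Cd; 0.752 L Cl₂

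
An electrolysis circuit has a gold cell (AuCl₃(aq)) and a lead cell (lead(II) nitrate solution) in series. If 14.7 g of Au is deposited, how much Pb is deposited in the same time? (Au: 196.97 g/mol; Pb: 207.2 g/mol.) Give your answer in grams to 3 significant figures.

n(Au) = 14.7 / 196.97 = 0.07463 mol
Au³⁺ + 3e⁻ → Au, so n(e⁻) = 3 × 0.07463 = 0.2239 mol
Same current for the same time ⇒ same n(e⁻) = 0.2239 mol in both cells.
Pb²⁺ + 2e⁻ → Pb, so n(Pb) = 0.2239 / 2 = 0.1120 mol
m(Pb) = 0.1120 × 207.2 = 23.2 g

23.2 g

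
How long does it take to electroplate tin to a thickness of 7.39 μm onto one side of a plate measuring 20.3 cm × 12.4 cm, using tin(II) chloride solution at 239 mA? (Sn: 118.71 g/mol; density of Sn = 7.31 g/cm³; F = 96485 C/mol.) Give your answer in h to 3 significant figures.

Plated area = 20.3 × 12.4 = 251.7 cm²
Volume = 251.7 × 7.39×10⁻⁴ cm = 0.1860 cm³
m(Sn) = 0.1860 × 7.31 = 1.360 g
n(Sn) = 1.360 / 118.71 = 0.01146 mol; n(e⁻) = 2 × 0.01146 = 0.02292 mol
Q = 0.02292 × 96485 = 2211 C
t = 2211 / 0.239 = 9251 s = 2.57 h

2.57 h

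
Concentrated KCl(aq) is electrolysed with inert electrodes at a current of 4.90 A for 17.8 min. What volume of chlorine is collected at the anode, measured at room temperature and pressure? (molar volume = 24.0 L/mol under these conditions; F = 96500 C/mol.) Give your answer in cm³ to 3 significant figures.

651 cm³

Charge passed = 4.90 × 1068 = 5233 C
Moles of electrons = 5233 / 96500 = 0.05423 mol
2Cl⁻ → Cl₂ + 2e⁻, so n(Cl₂) = 0.05423 / 2 = 0.02712 mol
V = 0.02712 × 24.0 = 0.6509 L
= 651 cm³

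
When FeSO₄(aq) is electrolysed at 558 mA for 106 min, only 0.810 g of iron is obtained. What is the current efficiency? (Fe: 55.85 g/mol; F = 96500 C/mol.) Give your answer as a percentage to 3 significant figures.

Q = 0.558 × 6360 = 3549 C
n(e⁻) = 3549 / 96500 = 0.03678 mol
Fe²⁺ + 2e⁻ → Fe, so theoretical n(Fe) = 0.01839 mol → 1.027 g
Efficiency = 0.810 / 1.027 = 0.7887 = 78.9%

78.9%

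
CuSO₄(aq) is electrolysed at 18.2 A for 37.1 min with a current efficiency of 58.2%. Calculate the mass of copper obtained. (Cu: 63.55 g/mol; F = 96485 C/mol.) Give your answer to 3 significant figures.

7.77 g

Q = 18.2 × 2226 = 40510 C
n(e⁻) = 40510 / 96485 = 0.4199 mol
Cu²⁺ + 2e⁻ → Cu, so theoretical m(Cu) = 0.2100 × 63.55 = 13.35 g
Actual mass = 58.2% × 13.35 = 7.77 g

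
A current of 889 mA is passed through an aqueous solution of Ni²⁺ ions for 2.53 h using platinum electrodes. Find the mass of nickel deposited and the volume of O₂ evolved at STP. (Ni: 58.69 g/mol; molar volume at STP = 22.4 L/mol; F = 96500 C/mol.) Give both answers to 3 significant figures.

2.46 g Ni; 0.470 L O₂

Q = 0.889 × 9108 = 8097 C; n(e⁻) = 8097 / 96500 = 0.08391 mol
Cathode: Ni²⁺ + 2e⁻ → Ni → n(Ni) = 0.08391/2 = 0.04196 mol → 2.46 g
Anode: 2H₂O → O₂ + 4H⁺ + 4e⁻ → n(O₂) = 0.08391/4 = 0.02098 mol → 0.470 L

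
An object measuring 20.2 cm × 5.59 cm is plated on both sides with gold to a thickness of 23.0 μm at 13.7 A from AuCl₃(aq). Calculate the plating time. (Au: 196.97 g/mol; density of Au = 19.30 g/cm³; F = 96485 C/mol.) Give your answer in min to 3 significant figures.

Plated area = 2 × 20.2 × 5.59 = 225.8 cm²
Volume = 225.8 × 23.0×10⁻⁴ cm = 0.5193 cm³
m(Au) = 0.5193 × 19.30 = 10.02 g
n(Au) = 10.02 / 196.97 = 0.05087 mol; n(e⁻) = 3 × 0.05087 = 0.1526 mol
Q = 0.1526 × 96485 = 14720 C
t = 14720 / 13.7 = 1074 s = 17.9 min

17.9 min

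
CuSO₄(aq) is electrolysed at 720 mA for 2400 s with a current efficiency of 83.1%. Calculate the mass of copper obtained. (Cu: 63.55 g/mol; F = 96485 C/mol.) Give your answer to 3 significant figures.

Q = 0.720 × 2400 = 1728 C
n(e⁻) = 1728 / 96485 = 0.01791 mol
Cu²⁺ + 2e⁻ → Cu, so theoretical m(Cu) = 0.008955 × 63.55 = 0.5691 g
Actual mass = 83.1% × 0.5691 = 0.473 g

0.473 g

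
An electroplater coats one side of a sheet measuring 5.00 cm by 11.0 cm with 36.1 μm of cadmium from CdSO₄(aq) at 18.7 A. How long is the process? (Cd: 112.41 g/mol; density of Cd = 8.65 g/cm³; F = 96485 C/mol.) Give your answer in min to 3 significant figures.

2.63 min

Plated area = 5.00 × 11.0 = 55.00 cm²
Volume = 55.00 × 36.1×10⁻⁴ cm = 0.1986 cm³
m(Cd) = 0.1986 × 8.65 = 1.718 g
n(Cd) = 1.718 / 112.41 = 0.01528 mol; n(e⁻) = 2 × 0.01528 = 0.03056 mol
Q = 0.03056 × 96485 = 2949 C
t = 2949 / 18.7 = 157.7 s = 2.63 min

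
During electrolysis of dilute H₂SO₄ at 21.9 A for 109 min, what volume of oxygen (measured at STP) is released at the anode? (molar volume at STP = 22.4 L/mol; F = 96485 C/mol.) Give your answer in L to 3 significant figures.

Charge passed = 21.9 × 6540 = 1.432×10^5 C
Moles of electrons = 1.432×10^5 / 96485 = 1.484 mol
2H₂O → O₂ + 4H⁺ + 4e⁻, so n(O₂) = 1.484 / 4 = 0.3710 mol
V = 0.3710 × 22.4 = 8.310 L

8.31 L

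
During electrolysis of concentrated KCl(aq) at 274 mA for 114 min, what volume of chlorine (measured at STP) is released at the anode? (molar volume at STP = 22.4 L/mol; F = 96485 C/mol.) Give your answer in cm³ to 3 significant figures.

218 cm³

Q = 0.274 A × 6840 s = 1874 C
Moles of electrons = 1874 / 96485 = 0.01942 mol
2Cl⁻ → Cl₂ + 2e⁻, so n(Cl₂) = 0.01942 / 2 = 0.009710 mol
V = 0.009710 × 22.4 = 0.2175 L
= 218 cm³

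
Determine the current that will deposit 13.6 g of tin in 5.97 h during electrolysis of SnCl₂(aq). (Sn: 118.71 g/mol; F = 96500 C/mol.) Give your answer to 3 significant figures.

1.03 A

n(Sn) = 13.6 / 118.71 = 0.1146 mol
Sn²⁺ + 2e⁻ → Sn, so n(e⁻) = 2 × 0.1146 = 0.2292 mol
Q = 0.2292 × 96500 = 22120 C
I = Q / t = 22120 / 21492 s = 1.03 A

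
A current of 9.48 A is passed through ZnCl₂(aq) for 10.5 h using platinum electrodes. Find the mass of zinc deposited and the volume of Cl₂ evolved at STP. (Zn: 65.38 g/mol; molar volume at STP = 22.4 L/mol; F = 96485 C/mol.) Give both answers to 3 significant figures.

Q = 9.48 × 37800 = 3.583×10^5 C; n(e⁻) = 3.583×10^5 / 96485 = 3.714 mol
Cathode: Zn²⁺ + 2e⁻ → Zn → n(Zn) = 3.714/2 = 1.857 mol → 121 g
Anode: 2Cl⁻ → Cl₂ + 2e⁻ → n(Cl₂) = 3.714/2 = 1.857 mol → 41.6 L

121 g Zn; 41.6 L Cl₂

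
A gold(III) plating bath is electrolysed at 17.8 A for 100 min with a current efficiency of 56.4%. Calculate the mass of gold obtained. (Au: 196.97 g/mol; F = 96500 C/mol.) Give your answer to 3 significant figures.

Q = 17.8 × 6000 = 1.068×10^5 C
n(e⁻) = 1.068×10^5 / 96500 = 1.107 mol
Au³⁺ + 3e⁻ → Au, so theoretical m(Au) = 0.3690 × 196.97 = 72.68 g
Actual mass = 56.4% × 72.68 = 41.0 g

41.0 g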